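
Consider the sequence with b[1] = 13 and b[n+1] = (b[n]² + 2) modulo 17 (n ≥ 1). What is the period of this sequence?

4

Listing terms: b[1] = 13; b[2] = 1; b[3] = 3; b[4] = 11; b[5] = 4; b[6] = 1.
Since b[6] = b[2] = 1, the sequence is eventually periodic: after a pre-period of length 1 it cycles with period 4.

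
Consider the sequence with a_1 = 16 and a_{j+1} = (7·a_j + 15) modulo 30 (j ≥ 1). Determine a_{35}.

Listing terms: a_1 = 16, a_2 = 7, a_3 = 4, a_4 = 13, a_5 = 16.
Since a_5 = a_1 = 16, the sequence is periodic with period 4.
So a_{35} = a_{1 + ((35-1) mod 4)} = a_3 = 4.

4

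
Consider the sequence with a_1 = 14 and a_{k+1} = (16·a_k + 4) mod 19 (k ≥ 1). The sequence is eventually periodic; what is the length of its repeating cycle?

9

Listing terms: a_1 = 14,  a_2 = 0,  a_3 = 4,  a_4 = 11,  a_5 = 9,  a_6 = 15,  a_7 = 16,  a_8 = 13,  a_9 = 3,  a_{10} = 14.
The sequence repeats with period 9.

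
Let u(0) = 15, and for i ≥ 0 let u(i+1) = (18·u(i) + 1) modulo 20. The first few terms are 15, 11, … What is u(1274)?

Computing terms: u(0) = 15,  u(1) = 11,  u(2) = 19,  u(3) = 3,  u(4) = 15.
The sequence repeats with period 4.
So u(1274) = u(0 + ((1274-0) mod 4)) = u(2) = 19.

19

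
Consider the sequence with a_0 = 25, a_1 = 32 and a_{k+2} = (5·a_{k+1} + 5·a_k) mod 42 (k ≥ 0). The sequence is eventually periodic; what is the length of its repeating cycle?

24

Listing terms: a_0 = 25,  a_1 = 32,  a_2 = 33,  a_3 = 31,  a_4 = 26,  a_5 = 33,  a_6 = 1,  a_7 = 2,  a_8 = 15,  a_9 = 1,  a_{10} = 38,  a_{11} = 27,  a_{12} = 31,  a_{13} = 38,  a_{14} = 9,  a_{15} = 25,  a_{16} = 2,  a_{17} = 9,  a_{18} = 13,  a_{19} = 26,  a_{20} = 27,  a_{21} = 13,  a_{22} = 32,  a_{23} = 15,  a_{24} = 25,  a_{25} = 32.
The sequence repeats with period 24.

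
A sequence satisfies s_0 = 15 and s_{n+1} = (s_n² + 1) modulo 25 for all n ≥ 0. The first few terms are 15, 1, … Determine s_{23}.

2

Listing terms: s_0 = 15, s_1 = 1, s_2 = 2, s_3 = 5, s_4 = 1.
Since s_4 = s_1 = 1, the sequence is eventually periodic: after a pre-period of length 1 it cycles with period 3.
For n ≥ 1, s_n depends only on (n - 1) mod 3. (23 - 1) mod 3 = 1, so s_{23} = s_2 = 2.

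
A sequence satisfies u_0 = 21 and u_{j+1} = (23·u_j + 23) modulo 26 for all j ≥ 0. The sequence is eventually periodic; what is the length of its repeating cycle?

u_0 = 21, u_1 = 12, u_2 = 13, u_3 = 10, u_4 = 19, u_5 = 18, u_6 = 21.
Since u_6 = u_0 = 21, the sequence is periodic with period 6.

6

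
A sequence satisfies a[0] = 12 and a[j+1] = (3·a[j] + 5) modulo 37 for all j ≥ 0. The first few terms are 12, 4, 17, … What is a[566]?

5

Listing terms: a[0] = 12, a[1] = 4, a[2] = 17, a[3] = 19, a[4] = 25, a[5] = 6, a[6] = 23, a[7] = 0, a[8] = 5, a[9] = 20, a[10] = 28, a[11] = 15, a[12] = 13, a[13] = 7, a[14] = 26, a[15] = 9, a[16] = 32, a[17] = 27, a[18] = 12.
The sequence repeats with period 18.
So a[566] = a[0 + ((566-0) mod 18)] = a[8] = 5.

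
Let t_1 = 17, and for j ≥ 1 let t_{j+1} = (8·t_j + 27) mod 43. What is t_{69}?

22

t_1 = 17, t_2 = 34, t_3 = 41, t_4 = 11, t_5 = 29, t_6 = 1, t_7 = 35, t_8 = 6, t_9 = 32, t_{10} = 25, t_{11} = 12, t_{12} = 37, t_{13} = 22, t_{14} = 31, t_{15} = 17.
Since t_{15} = t_1 = 17, the sequence is periodic with period 14.
(69 - 1) mod 14 = 12, so t_{69} = t_{13} = 22.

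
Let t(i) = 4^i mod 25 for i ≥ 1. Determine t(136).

21

Computing terms: t(1) = 4,  t(2) = 16,  t(3) = 14,  t(4) = 6,  t(5) = 24,  t(6) = 21,  t(7) = 9,  t(8) = 11,  t(9) = 19,  t(10) = 1,  t(11) = 4.
The sequence repeats with period 10.
So t(136) = t(1 + ((136-1) mod 10)) = t(6) = 21.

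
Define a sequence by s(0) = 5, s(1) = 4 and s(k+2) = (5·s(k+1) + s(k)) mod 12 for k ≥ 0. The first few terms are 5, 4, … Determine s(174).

5

Computing terms: s(0) = 5, s(1) = 4, s(2) = 1, s(3) = 9, s(4) = 10, s(5) = 11, s(6) = 5, s(7) = 0, s(8) = 5, s(9) = 1, s(10) = 10, s(11) = 3, s(12) = 1, s(13) = 8, s(14) = 5, s(15) = 9, s(16) = 2, s(17) = 7, s(18) = 1, s(19) = 0, s(20) = 1, s(21) = 5, s(22) = 2, s(23) = 3, s(24) = 5, s(25) = 4.
The sequence repeats with period 24.
(174 - 0) mod 24 = 6, so s(174) = s(6) = 5.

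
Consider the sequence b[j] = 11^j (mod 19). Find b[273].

We have b[1] = 11,  b[2] = 7,  b[3] = 1,  b[4] = 11.
The sequence repeats with period 3.
So b[273] = b[1 + ((273-1) mod 3)] = b[3] = 1.

1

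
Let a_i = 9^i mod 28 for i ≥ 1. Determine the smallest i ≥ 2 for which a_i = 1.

a_1 = 9, a_2 = 25, a_3 = 1, a_4 = 9.
The sequence repeats with period 3.
The value 1 first appears (with i ≥ 2) at a_3.

3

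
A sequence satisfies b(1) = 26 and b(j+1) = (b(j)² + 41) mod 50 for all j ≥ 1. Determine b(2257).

16

Computing terms: b(1) = 26,  b(2) = 17,  b(3) = 30,  b(4) = 41,  b(5) = 22,  b(6) = 25,  b(7) = 16,  b(8) = 47,  b(9) = 0,  b(10) = 41.
Since b(10) = b(4) = 41, the sequence is eventually periodic: after a pre-period of length 3 it cycles with period 6.
For j ≥ 4, b(j) depends only on (j - 4) mod 6. (2257 - 4) mod 6 = 3, so b(2257) = b(7) = 16.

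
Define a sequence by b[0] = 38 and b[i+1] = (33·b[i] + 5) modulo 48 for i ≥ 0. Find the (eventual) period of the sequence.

Listing terms: b[0] = 38, b[1] = 11, b[2] = 32, b[3] = 5, b[4] = 26, b[5] = 47, b[6] = 20, b[7] = 41, b[8] = 14, b[9] = 35, b[10] = 8, b[11] = 29, b[12] = 2, b[13] = 23, b[14] = 44, b[15] = 17, b[16] = 38.
Since b[16] = b[0] = 38, the sequence is periodic with period 16.

16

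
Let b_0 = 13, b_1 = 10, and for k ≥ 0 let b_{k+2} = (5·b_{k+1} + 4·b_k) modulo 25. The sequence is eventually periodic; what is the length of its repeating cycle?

We have b_0 = 13,  b_1 = 10,  b_2 = 2,  b_3 = 0,  b_4 = 8,  b_5 = 15,  b_6 = 7,  b_7 = 20,  b_8 = 3,  b_9 = 20,  b_{10} = 12,  b_{11} = 15,  b_{12} = 23,  b_{13} = 0,  b_{14} = 17,  b_{15} = 10,  b_{16} = 18,  b_{17} = 5,  b_{18} = 22,  b_{19} = 5,  b_{20} = 13,  b_{21} = 10.
Since (b_{20}, b_{21}) = (b_0, b_1) = (13, 10) (two consecutive terms determine the rest), the sequence is periodic with period 20.

20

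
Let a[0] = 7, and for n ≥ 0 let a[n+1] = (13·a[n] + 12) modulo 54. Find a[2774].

Listing terms: a[0] = 7, a[1] = 49, a[2] = 1, a[3] = 25, a[4] = 13, a[5] = 19, a[6] = 43, a[7] = 31, a[8] = 37, a[9] = 7.
The sequence repeats with period 9.
So a[2774] = a[0 + ((2774-0) mod 9)] = a[2] = 1.

1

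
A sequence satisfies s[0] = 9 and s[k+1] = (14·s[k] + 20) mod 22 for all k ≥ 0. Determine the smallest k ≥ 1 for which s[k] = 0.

We have s[0] = 9,  s[1] = 14,  s[2] = 18,  s[3] = 8,  s[4] = 0,  s[5] = 20,  s[6] = 14.
Since s[6] = s[1] = 14, the sequence is eventually periodic: after a pre-period of length 1 it cycles with period 5.
The value 0 first appears (with k ≥ 1) at s[4].

4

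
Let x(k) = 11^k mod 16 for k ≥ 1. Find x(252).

We have x(1) = 11; x(2) = 9; x(3) = 3; x(4) = 1; x(5) = 11.
Since x(5) = x(1) = 11, the sequence is periodic with period 4.
So x(252) = x(1 + ((252-1) mod 4)) = x(4) = 1.

1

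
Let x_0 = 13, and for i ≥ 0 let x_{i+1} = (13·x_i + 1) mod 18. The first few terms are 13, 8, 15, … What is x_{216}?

Computing terms: x_0 = 13,  x_1 = 8,  x_2 = 15,  x_3 = 16,  x_4 = 11,  x_5 = 0,  x_6 = 1,  x_7 = 14,  x_8 = 3,  x_9 = 4,  x_{10} = 17,  x_{11} = 6,  x_{12} = 7,  x_{13} = 2,  x_{14} = 9,  x_{15} = 10,  x_{16} = 5,  x_{17} = 12,  x_{18} = 13.
The sequence repeats with period 18.
So x_{216} = x_{0 + ((216-0) mod 18)} = x_0 = 13.

13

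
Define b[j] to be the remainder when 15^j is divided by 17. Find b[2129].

15

Computing terms: b[1] = 15, b[2] = 4, b[3] = 9, b[4] = 16, b[5] = 2, b[6] = 13, b[7] = 8, b[8] = 1, b[9] = 15.
The sequence repeats with period 8.
(2129 - 1) mod 8 = 0, so b[2129] = b[1] = 15.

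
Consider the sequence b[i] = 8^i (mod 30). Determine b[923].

Listing terms: b[0] = 1,  b[1] = 8,  b[2] = 4,  b[3] = 2,  b[4] = 16,  b[5] = 8.
Since b[5] = b[1] = 8, the sequence is eventually periodic: after a pre-period of length 1 it cycles with period 4.
For i ≥ 1, b[i] depends only on (i - 1) mod 4. (923 - 1) mod 4 = 2, so b[923] = b[3] = 2.

2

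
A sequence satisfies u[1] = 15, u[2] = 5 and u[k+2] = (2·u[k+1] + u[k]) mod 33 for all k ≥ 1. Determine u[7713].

21

Computing terms: u[1] = 15, u[2] = 5, u[3] = 25, u[4] = 22, u[5] = 3, u[6] = 28, u[7] = 26, u[8] = 14, u[9] = 21, u[10] = 23, u[11] = 1, u[12] = 25, u[13] = 18, u[14] = 28, u[15] = 8, u[16] = 11, u[17] = 30, u[18] = 5, u[19] = 7, u[20] = 19, u[21] = 12, u[22] = 10, u[23] = 32, u[24] = 8, u[25] = 15, u[26] = 5.
Since (u[25], u[26]) = (u[1], u[2]) = (15, 5) (two consecutive terms determine the rest), the sequence is periodic with period 24.
So u[7713] = u[1 + ((7713-1) mod 24)] = u[9] = 21.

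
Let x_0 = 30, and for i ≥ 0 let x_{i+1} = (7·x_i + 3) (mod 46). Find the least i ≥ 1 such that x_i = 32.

We have x_0 = 30; x_1 = 29; x_2 = 22; x_3 = 19; x_4 = 44; x_5 = 35; x_6 = 18; x_7 = 37; x_8 = 32; x_9 = 43; x_{10} = 28; x_{11} = 15; x_{12} = 16; x_{13} = 23; x_{14} = 26; x_{15} = 1; x_{16} = 10; x_{17} = 27; x_{18} = 8; x_{19} = 13; x_{20} = 2; x_{21} = 17; x_{22} = 30.
Since x_{22} = x_0 = 30, the sequence is periodic with period 22.
The value 32 first appears (with i ≥ 1) at x_8.

8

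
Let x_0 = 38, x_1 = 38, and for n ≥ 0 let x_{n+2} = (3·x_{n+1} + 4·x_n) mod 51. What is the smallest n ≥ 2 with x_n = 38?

Listing terms: x_0 = 38,  x_1 = 38,  x_2 = 11,  x_3 = 32,  x_4 = 38,  x_5 = 38.
Since (x_4, x_5) = (x_0, x_1) = (38, 38) (two consecutive terms determine the rest), the sequence is periodic with period 4.
The value 38 next appears (with n ≥ 2) at x_4.

4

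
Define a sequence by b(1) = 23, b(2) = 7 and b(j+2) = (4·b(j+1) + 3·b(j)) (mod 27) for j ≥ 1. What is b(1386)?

Computing terms: b(1) = 23,  b(2) = 7,  b(3) = 16,  b(4) = 4,  b(5) = 10,  b(6) = 25,  b(7) = 22,  b(8) = 1,  b(9) = 16,  b(10) = 13,  b(11) = 19,  b(12) = 7,  b(13) = 4,  b(14) = 10.
Since (b(13), b(14)) = (b(4), b(5)) = (4, 10) (two consecutive terms determine the rest), the sequence is eventually periodic: after a pre-period of length 3 it cycles with period 9.
For j ≥ 4, b(j) depends only on (j - 4) mod 9. (1386 - 4) mod 9 = 5, so b(1386) = b(9) = 16.

16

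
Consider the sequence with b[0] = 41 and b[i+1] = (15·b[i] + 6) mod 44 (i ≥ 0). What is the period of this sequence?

5

Listing terms: b[0] = 41,  b[1] = 5,  b[2] = 37,  b[3] = 33,  b[4] = 17,  b[5] = 41.
Since b[5] = b[0] = 41, the sequence is periodic with period 5.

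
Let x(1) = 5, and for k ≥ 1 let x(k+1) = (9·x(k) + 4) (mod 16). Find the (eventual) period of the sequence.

4

We have x(1) = 5, x(2) = 1, x(3) = 13, x(4) = 9, x(5) = 5.
Since x(5) = x(1) = 5, the sequence is periodic with period 4.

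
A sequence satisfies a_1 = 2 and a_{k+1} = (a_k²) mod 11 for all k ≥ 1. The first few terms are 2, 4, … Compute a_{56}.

3

Computing terms: a_1 = 2,  a_2 = 4,  a_3 = 5,  a_4 = 3,  a_5 = 9,  a_6 = 4.
Since a_6 = a_2 = 4, the sequence is eventually periodic: after a pre-period of length 1 it cycles with period 4.
For k ≥ 2, a_k depends only on (k - 2) mod 4. (56 - 2) mod 4 = 2, so a_{56} = a_4 = 3.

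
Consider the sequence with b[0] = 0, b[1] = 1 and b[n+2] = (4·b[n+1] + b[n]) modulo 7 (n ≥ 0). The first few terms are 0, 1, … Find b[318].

3

Computing terms: b[0] = 0; b[1] = 1; b[2] = 4; b[3] = 3; b[4] = 2; b[5] = 4; b[6] = 4; b[7] = 6; b[8] = 0; b[9] = 6; b[10] = 3; b[11] = 4; b[12] = 5; b[13] = 3; b[14] = 3; b[15] = 1; b[16] = 0; b[17] = 1.
The sequence repeats with period 16.
(318 - 0) mod 16 = 14, so b[318] = b[14] = 3.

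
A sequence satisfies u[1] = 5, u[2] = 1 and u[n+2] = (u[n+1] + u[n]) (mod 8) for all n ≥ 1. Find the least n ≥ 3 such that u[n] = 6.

3

Listing terms: u[1] = 5, u[2] = 1, u[3] = 6, u[4] = 7, u[5] = 5, u[6] = 4, u[7] = 1, u[8] = 5, u[9] = 6, u[10] = 3, u[11] = 1, u[12] = 4, u[13] = 5, u[14] = 1.
The sequence repeats with period 12.
The value 6 first appears (with n ≥ 3) at u[3].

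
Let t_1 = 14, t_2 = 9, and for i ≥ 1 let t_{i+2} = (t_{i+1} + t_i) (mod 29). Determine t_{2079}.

We have t_1 = 14; t_2 = 9; t_3 = 23; t_4 = 3; t_5 = 26; t_6 = 0; t_7 = 26; t_8 = 26; t_9 = 23; t_{10} = 20; t_{11} = 14; t_{12} = 5; t_{13} = 19; t_{14} = 24; t_{15} = 14; t_{16} = 9.
The sequence repeats with period 14.
(2079 - 1) mod 14 = 6, so t_{2079} = t_7 = 26.

26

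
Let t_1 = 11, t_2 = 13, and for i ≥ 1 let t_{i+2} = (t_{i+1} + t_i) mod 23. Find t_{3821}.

8

We have t_1 = 11, t_2 = 13, t_3 = 1, t_4 = 14, t_5 = 15, t_6 = 6, t_7 = 21, t_8 = 4, t_9 = 2, t_{10} = 6, t_{11} = 8, t_{12} = 14, t_{13} = 22, t_{14} = 13, t_{15} = 12, t_{16} = 2, t_{17} = 14, t_{18} = 16, t_{19} = 7, t_{20} = 0, t_{21} = 7, t_{22} = 7, t_{23} = 14, t_{24} = 21, t_{25} = 12, t_{26} = 10, t_{27} = 22, t_{28} = 9, t_{29} = 8, t_{30} = 17, t_{31} = 2, t_{32} = 19, t_{33} = 21, t_{34} = 17, t_{35} = 15, t_{36} = 9, t_{37} = 1, t_{38} = 10, t_{39} = 11, t_{40} = 21, t_{41} = 9, t_{42} = 7, t_{43} = 16, t_{44} = 0, t_{45} = 16, t_{46} = 16, t_{47} = 9, t_{48} = 2, t_{49} = 11, t_{50} = 13.
The sequence repeats with period 48.
So t_{3821} = t_{1 + ((3821-1) mod 48)} = t_{29} = 8.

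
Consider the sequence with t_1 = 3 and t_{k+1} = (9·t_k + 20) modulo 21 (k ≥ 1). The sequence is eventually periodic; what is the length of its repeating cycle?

3

Computing terms: t_1 = 3,  t_2 = 5,  t_3 = 2,  t_4 = 17,  t_5 = 5.
Since t_5 = t_2 = 5, the sequence is eventually periodic: after a pre-period of length 1 it cycles with period 3.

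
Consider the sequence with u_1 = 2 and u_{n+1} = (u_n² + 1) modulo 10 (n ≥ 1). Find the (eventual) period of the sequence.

Computing terms: u_1 = 2; u_2 = 5; u_3 = 6; u_4 = 7; u_5 = 0; u_6 = 1; u_7 = 2.
The sequence repeats with period 6.

6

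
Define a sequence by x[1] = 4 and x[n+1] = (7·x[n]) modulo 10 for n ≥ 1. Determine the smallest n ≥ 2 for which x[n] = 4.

Computing terms: x[1] = 4,  x[2] = 8,  x[3] = 6,  x[4] = 2,  x[5] = 4.
Since x[5] = x[1] = 4, the sequence is periodic with period 4.
The value 4 next appears (with n ≥ 2) at x[5].

5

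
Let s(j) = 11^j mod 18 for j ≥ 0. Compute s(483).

17

Listing terms: s(0) = 1, s(1) = 11, s(2) = 13, s(3) = 17, s(4) = 7, s(5) = 5, s(6) = 1.
Since s(6) = s(0) = 1, the sequence is periodic with period 6.
(483 - 0) mod 6 = 3, so s(483) = s(3) = 17.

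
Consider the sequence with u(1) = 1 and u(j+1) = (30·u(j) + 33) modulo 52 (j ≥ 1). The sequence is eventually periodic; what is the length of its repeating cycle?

u(1) = 1, u(2) = 11, u(3) = 51, u(4) = 3, u(5) = 19, u(6) = 31, u(7) = 27, u(8) = 11.
Since u(8) = u(2) = 11, the sequence is eventually periodic: after a pre-period of length 1 it cycles with period 6.

6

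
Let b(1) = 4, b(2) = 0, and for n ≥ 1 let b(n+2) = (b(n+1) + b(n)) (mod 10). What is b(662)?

0

Listing terms: b(1) = 4, b(2) = 0, b(3) = 4, b(4) = 4, b(5) = 8, b(6) = 2, b(7) = 0, b(8) = 2, b(9) = 2, b(10) = 4, b(11) = 6, b(12) = 0, b(13) = 6, b(14) = 6, b(15) = 2, b(16) = 8, b(17) = 0, b(18) = 8, b(19) = 8, b(20) = 6, b(21) = 4, b(22) = 0.
Since (b(21), b(22)) = (b(1), b(2)) = (4, 0) (two consecutive terms determine the rest), the sequence is periodic with period 20.
So b(662) = b(1 + ((662-1) mod 20)) = b(2) = 0.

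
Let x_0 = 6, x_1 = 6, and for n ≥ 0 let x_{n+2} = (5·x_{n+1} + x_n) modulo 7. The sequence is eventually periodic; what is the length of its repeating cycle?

We have x_0 = 6; x_1 = 6; x_2 = 1; x_3 = 4; x_4 = 0; x_5 = 4; x_6 = 6; x_7 = 6.
Since (x_6, x_7) = (x_0, x_1) = (6, 6) (two consecutive terms determine the rest), the sequence is periodic with period 6.

6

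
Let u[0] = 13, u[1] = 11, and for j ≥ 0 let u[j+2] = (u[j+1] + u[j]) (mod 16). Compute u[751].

Listing terms: u[0] = 13, u[1] = 11, u[2] = 8, u[3] = 3, u[4] = 11, u[5] = 14, u[6] = 9, u[7] = 7, u[8] = 0, u[9] = 7, u[10] = 7, u[11] = 14, u[12] = 5, u[13] = 3, u[14] = 8, u[15] = 11, u[16] = 3, u[17] = 14, u[18] = 1, u[19] = 15, u[20] = 0, u[21] = 15, u[22] = 15, u[23] = 14, u[24] = 13, u[25] = 11.
The sequence repeats with period 24.
(751 - 0) mod 24 = 7, so u[751] = u[7] = 7.

7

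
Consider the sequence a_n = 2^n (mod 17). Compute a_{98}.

Computing terms: a_1 = 2; a_2 = 4; a_3 = 8; a_4 = 16; a_5 = 15; a_6 = 13; a_7 = 9; a_8 = 1; a_9 = 2.
The sequence repeats with period 8.
So a_{98} = a_{1 + ((98-1) mod 8)} = a_2 = 4.

4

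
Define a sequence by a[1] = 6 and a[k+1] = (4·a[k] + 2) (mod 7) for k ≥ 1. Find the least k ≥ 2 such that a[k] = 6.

a[1] = 6,  a[2] = 5,  a[3] = 1,  a[4] = 6.
Since a[4] = a[1] = 6, the sequence is periodic with period 3.
The value 6 next appears (with k ≥ 2) at a[4].

4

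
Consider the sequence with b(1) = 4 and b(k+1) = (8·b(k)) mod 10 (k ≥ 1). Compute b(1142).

2

b(1) = 4,  b(2) = 2,  b(3) = 6,  b(4) = 8,  b(5) = 4.
Since b(5) = b(1) = 4, the sequence is periodic with period 4.
So b(1142) = b(1 + ((1142-1) mod 4)) = b(2) = 2.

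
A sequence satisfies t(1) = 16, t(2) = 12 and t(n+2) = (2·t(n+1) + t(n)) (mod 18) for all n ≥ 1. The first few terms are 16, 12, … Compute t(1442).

12

We have t(1) = 16,  t(2) = 12,  t(3) = 4,  t(4) = 2,  t(5) = 8,  t(6) = 0,  t(7) = 8,  t(8) = 16,  t(9) = 4,  t(10) = 6,  t(11) = 16,  t(12) = 2,  t(13) = 2,  t(14) = 6,  t(15) = 14,  t(16) = 16,  t(17) = 10,  t(18) = 0,  t(19) = 10,  t(20) = 2,  t(21) = 14,  t(22) = 12,  t(23) = 2,  t(24) = 16,  t(25) = 16,  t(26) = 12.
Since (t(25), t(26)) = (t(1), t(2)) = (16, 12) (two consecutive terms determine the rest), the sequence is periodic with period 24.
(1442 - 1) mod 24 = 1, so t(1442) = t(2) = 12.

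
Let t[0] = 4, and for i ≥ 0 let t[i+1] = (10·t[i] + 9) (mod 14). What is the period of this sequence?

Computing terms: t[0] = 4; t[1] = 7; t[2] = 9; t[3] = 1; t[4] = 5; t[5] = 3; t[6] = 11; t[7] = 7.
Since t[7] = t[1] = 7, the sequence is eventually periodic: after a pre-period of length 1 it cycles with period 6.

6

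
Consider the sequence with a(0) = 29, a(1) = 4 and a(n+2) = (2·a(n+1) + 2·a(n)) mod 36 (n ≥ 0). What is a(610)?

28

a(0) = 29, a(1) = 4, a(2) = 30, a(3) = 32, a(4) = 16, a(5) = 24, a(6) = 8, a(7) = 28, a(8) = 0, a(9) = 20, a(10) = 4, a(11) = 12, a(12) = 32, a(13) = 16.
Since (a(12), a(13)) = (a(3), a(4)) = (32, 16) (two consecutive terms determine the rest), the sequence is eventually periodic: after a pre-period of length 3 it cycles with period 9.
For n ≥ 3, a(n) depends only on (n - 3) mod 9. (610 - 3) mod 9 = 4, so a(610) = a(7) = 28.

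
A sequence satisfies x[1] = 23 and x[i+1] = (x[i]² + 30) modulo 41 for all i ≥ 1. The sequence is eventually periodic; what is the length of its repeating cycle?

Listing terms: x[1] = 23,  x[2] = 26,  x[3] = 9,  x[4] = 29,  x[5] = 10,  x[6] = 7,  x[7] = 38,  x[8] = 39,  x[9] = 34,  x[10] = 38.
Since x[10] = x[7] = 38, the sequence is eventually periodic: after a pre-period of length 6 it cycles with period 3.

3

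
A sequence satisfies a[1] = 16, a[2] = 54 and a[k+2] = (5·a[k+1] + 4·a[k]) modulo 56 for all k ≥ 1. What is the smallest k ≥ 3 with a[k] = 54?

Listing terms: a[1] = 16, a[2] = 54, a[3] = 54, a[4] = 38, a[5] = 14, a[6] = 54, a[7] = 46, a[8] = 54, a[9] = 6, a[10] = 22, a[11] = 22, a[12] = 30, a[13] = 14, a[14] = 22, a[15] = 54, a[16] = 22, a[17] = 46, a[18] = 38, a[19] = 38, a[20] = 6, a[21] = 14, a[22] = 38, a[23] = 22, a[24] = 38, a[25] = 54, a[26] = 30, a[27] = 30, a[28] = 46, a[29] = 14, a[30] = 30, a[31] = 38, a[32] = 30, a[33] = 22, a[34] = 6, a[35] = 6, a[36] = 54, a[37] = 14, a[38] = 6, a[39] = 30, a[40] = 6, a[41] = 38, a[42] = 46, a[43] = 46, a[44] = 22, a[45] = 14, a[46] = 46, a[47] = 6, a[48] = 46, a[49] = 30, a[50] = 54, a[51] = 54.
Since (a[50], a[51]) = (a[2], a[3]) = (54, 54) (two consecutive terms determine the rest), the sequence is eventually periodic: after a pre-period of length 1 it cycles with period 48.
The value 54 first appears (with k ≥ 3) at a[3].

3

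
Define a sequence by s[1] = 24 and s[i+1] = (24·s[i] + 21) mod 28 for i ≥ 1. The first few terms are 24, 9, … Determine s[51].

13

We have s[1] = 24,  s[2] = 9,  s[3] = 13,  s[4] = 25,  s[5] = 5,  s[6] = 1,  s[7] = 17,  s[8] = 9.
Since s[8] = s[2] = 9, the sequence is eventually periodic: after a pre-period of length 1 it cycles with period 6.
For i ≥ 2, s[i] depends only on (i - 2) mod 6. (51 - 2) mod 6 = 1, so s[51] = s[3] = 13.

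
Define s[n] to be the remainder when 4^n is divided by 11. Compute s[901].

4

s[1] = 4; s[2] = 5; s[3] = 9; s[4] = 3; s[5] = 1; s[6] = 4.
The sequence repeats with period 5.
So s[901] = s[1 + ((901-1) mod 5)] = s[1] = 4.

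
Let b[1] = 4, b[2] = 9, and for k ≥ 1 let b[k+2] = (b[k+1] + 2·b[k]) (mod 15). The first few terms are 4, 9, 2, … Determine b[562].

We have b[1] = 4; b[2] = 9; b[3] = 2; b[4] = 5; b[5] = 9; b[6] = 4; b[7] = 7; b[8] = 0; b[9] = 14; b[10] = 14; b[11] = 12; b[12] = 10; b[13] = 4; b[14] = 9.
The sequence repeats with period 12.
So b[562] = b[1 + ((562-1) mod 12)] = b[10] = 14.

14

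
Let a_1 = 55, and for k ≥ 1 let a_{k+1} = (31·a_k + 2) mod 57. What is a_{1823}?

51

Listing terms: a_1 = 55, a_2 = 54, a_3 = 23, a_4 = 31, a_5 = 51, a_6 = 44, a_7 = 55.
The sequence repeats with period 6.
(1823 - 1) mod 6 = 4, so a_{1823} = a_5 = 51.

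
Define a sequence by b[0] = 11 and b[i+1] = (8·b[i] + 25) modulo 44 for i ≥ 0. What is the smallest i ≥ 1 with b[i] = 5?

Listing terms: b[0] = 11, b[1] = 25, b[2] = 5, b[3] = 21, b[4] = 17, b[5] = 29, b[6] = 37, b[7] = 13, b[8] = 41, b[9] = 1, b[10] = 33, b[11] = 25.
Since b[11] = b[1] = 25, the sequence is eventually periodic: after a pre-period of length 1 it cycles with period 10.
The value 5 first appears (with i ≥ 1) at b[2].

2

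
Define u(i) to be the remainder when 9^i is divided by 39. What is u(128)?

3

We have u(1) = 9; u(2) = 3; u(3) = 27; u(4) = 9.
The sequence repeats with period 3.
(128 - 1) mod 3 = 1, so u(128) = u(2) = 3.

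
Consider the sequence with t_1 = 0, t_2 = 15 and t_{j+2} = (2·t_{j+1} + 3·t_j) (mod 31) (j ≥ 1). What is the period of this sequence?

t_1 = 0,  t_2 = 15,  t_3 = 30,  t_4 = 12,  t_5 = 21,  t_6 = 16,  t_7 = 2,  t_8 = 21,  t_9 = 17,  t_{10} = 4,  t_{11} = 28,  t_{12} = 6,  t_{13} = 3,  t_{14} = 24,  t_{15} = 26,  t_{16} = 0,  t_{17} = 16,  t_{18} = 1,  t_{19} = 19,  t_{20} = 10,  t_{21} = 15,  t_{22} = 29,  t_{23} = 10,  t_{24} = 14,  t_{25} = 27,  t_{26} = 3,  t_{27} = 25,  t_{28} = 28,  t_{29} = 7,  t_{30} = 5,  t_{31} = 0,  t_{32} = 15.
Since (t_{31}, t_{32}) = (t_1, t_2) = (0, 15) (two consecutive terms determine the rest), the sequence is periodic with period 30.

30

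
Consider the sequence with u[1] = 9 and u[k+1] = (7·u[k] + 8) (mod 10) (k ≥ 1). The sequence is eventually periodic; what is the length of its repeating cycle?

4

Computing terms: u[1] = 9; u[2] = 1; u[3] = 5; u[4] = 3; u[5] = 9.
Since u[5] = u[1] = 9, the sequence is periodic with period 4.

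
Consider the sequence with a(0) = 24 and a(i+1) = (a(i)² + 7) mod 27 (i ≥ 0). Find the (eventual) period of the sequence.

3

We have a(0) = 24; a(1) = 16; a(2) = 20; a(3) = 2; a(4) = 11; a(5) = 20.
Since a(5) = a(2) = 20, the sequence is eventually periodic: after a pre-period of length 2 it cycles with period 3.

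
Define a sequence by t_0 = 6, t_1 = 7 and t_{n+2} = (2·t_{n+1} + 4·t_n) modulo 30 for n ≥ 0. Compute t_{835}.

26

t_0 = 6; t_1 = 7; t_2 = 8; t_3 = 14; t_4 = 0; t_5 = 26; t_6 = 22; t_7 = 28; t_8 = 24; t_9 = 10; t_{10} = 26; t_{11} = 2; t_{12} = 18; t_{13} = 14; t_{14} = 10; t_{15} = 16; t_{16} = 12; t_{17} = 28; t_{18} = 14; t_{19} = 20; t_{20} = 6; t_{21} = 2; t_{22} = 28; t_{23} = 4; t_{24} = 0; t_{25} = 16; t_{26} = 2; t_{27} = 8; t_{28} = 24; t_{29} = 20; t_{30} = 16; t_{31} = 22; t_{32} = 18; t_{33} = 4; t_{34} = 20; t_{35} = 26; t_{36} = 12; t_{37} = 8; t_{38} = 4; t_{39} = 10; t_{40} = 6; t_{41} = 22; t_{42} = 8; t_{43} = 14.
Since (t_{42}, t_{43}) = (t_2, t_3) = (8, 14) (two consecutive terms determine the rest), the sequence is eventually periodic: after a pre-period of length 2 it cycles with period 40.
For n ≥ 2, t_n depends only on (n - 2) mod 40. (835 - 2) mod 40 = 33, so t_{835} = t_{35} = 26.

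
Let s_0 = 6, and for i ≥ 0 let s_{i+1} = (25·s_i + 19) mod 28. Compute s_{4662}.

20

s_0 = 6,  s_1 = 1,  s_2 = 16,  s_3 = 27,  s_4 = 22,  s_5 = 9,  s_6 = 20,  s_7 = 15,  s_8 = 2,  s_9 = 13,  s_{10} = 8,  s_{11} = 23,  s_{12} = 6.
The sequence repeats with period 12.
(4662 - 0) mod 12 = 6, so s_{4662} = s_6 = 20.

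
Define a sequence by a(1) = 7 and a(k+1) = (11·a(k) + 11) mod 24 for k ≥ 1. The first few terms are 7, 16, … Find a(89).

7

a(1) = 7,  a(2) = 16,  a(3) = 19,  a(4) = 4,  a(5) = 7.
The sequence repeats with period 4.
(89 - 1) mod 4 = 0, so a(89) = a(1) = 7.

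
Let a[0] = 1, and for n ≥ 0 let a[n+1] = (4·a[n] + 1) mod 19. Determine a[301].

Computing terms: a[0] = 1; a[1] = 5; a[2] = 2; a[3] = 9; a[4] = 18; a[5] = 16; a[6] = 8; a[7] = 14; a[8] = 0; a[9] = 1.
Since a[9] = a[0] = 1, the sequence is periodic with period 9.
(301 - 0) mod 9 = 4, so a[301] = a[4] = 18.

18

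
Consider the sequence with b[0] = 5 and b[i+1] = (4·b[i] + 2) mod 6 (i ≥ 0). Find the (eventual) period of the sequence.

b[0] = 5,  b[1] = 4,  b[2] = 0,  b[3] = 2,  b[4] = 4.
Since b[4] = b[1] = 4, the sequence is eventually periodic: after a pre-period of length 1 it cycles with period 3.

3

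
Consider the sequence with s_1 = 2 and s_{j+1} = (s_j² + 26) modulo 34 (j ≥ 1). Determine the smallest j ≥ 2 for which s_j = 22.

s_1 = 2,  s_2 = 30,  s_3 = 8,  s_4 = 22,  s_5 = 0,  s_6 = 26,  s_7 = 22.
Since s_7 = s_4 = 22, the sequence is eventually periodic: after a pre-period of length 3 it cycles with period 3.
The value 22 first appears (with j ≥ 2) at s_4.

4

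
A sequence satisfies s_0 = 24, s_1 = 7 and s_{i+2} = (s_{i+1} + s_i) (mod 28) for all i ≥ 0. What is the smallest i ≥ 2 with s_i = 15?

s_0 = 24,  s_1 = 7,  s_2 = 3,  s_3 = 10,  s_4 = 13,  s_5 = 23,  s_6 = 8,  s_7 = 3,  s_8 = 11,  s_9 = 14,  s_{10} = 25,  s_{11} = 11,  s_{12} = 8,  s_{13} = 19,  s_{14} = 27,  s_{15} = 18,  s_{16} = 17,  s_{17} = 7,  s_{18} = 24,  s_{19} = 3,  s_{20} = 27,  s_{21} = 2,  s_{22} = 1,  s_{23} = 3,  s_{24} = 4,  s_{25} = 7,  s_{26} = 11,  s_{27} = 18,  s_{28} = 1,  s_{29} = 19,  s_{30} = 20,  s_{31} = 11,  s_{32} = 3,  s_{33} = 14,  s_{34} = 17,  s_{35} = 3,  s_{36} = 20,  s_{37} = 23,  s_{38} = 15,  s_{39} = 10,  s_{40} = 25,  s_{41} = 7,  s_{42} = 4,  s_{43} = 11,  s_{44} = 15,  s_{45} = 26,  s_{46} = 13,  s_{47} = 11,  s_{48} = 24,  s_{49} = 7.
The sequence repeats with period 48.
The value 15 first appears (with i ≥ 2) at s_{38}.

38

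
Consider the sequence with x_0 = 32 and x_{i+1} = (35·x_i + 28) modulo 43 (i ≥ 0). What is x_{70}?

32

Computing terms: x_0 = 32,  x_1 = 30,  x_2 = 3,  x_3 = 4,  x_4 = 39,  x_5 = 17,  x_6 = 21,  x_7 = 32.
Since x_7 = x_0 = 32, the sequence is periodic with period 7.
So x_{70} = x_{0 + ((70-0) mod 7)} = x_0 = 32.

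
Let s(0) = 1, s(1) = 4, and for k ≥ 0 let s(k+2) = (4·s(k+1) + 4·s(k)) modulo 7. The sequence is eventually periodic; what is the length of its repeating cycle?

6

Listing terms: s(0) = 1,  s(1) = 4,  s(2) = 6,  s(3) = 5,  s(4) = 2,  s(5) = 0,  s(6) = 1,  s(7) = 4.
The sequence repeats with period 6.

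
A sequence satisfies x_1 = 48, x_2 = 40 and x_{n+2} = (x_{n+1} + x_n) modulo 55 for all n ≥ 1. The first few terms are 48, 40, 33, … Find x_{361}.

48

Listing terms: x_1 = 48; x_2 = 40; x_3 = 33; x_4 = 18; x_5 = 51; x_6 = 14; x_7 = 10; x_8 = 24; x_9 = 34; x_{10} = 3; x_{11} = 37; x_{12} = 40; x_{13} = 22; x_{14} = 7; x_{15} = 29; x_{16} = 36; x_{17} = 10; x_{18} = 46; x_{19} = 1; x_{20} = 47; x_{21} = 48; x_{22} = 40.
The sequence repeats with period 20.
(361 - 1) mod 20 = 0, so x_{361} = x_1 = 48.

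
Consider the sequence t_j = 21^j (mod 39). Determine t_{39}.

18

We have t_0 = 1, t_1 = 21, t_2 = 12, t_3 = 18, t_4 = 27, t_5 = 21.
Since t_5 = t_1 = 21, the sequence is eventually periodic: after a pre-period of length 1 it cycles with period 4.
For j ≥ 1, t_j depends only on (j - 1) mod 4. (39 - 1) mod 4 = 2, so t_{39} = t_3 = 18.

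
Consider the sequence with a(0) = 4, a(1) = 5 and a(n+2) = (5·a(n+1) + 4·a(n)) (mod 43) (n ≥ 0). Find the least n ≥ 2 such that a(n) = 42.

We have a(0) = 4, a(1) = 5, a(2) = 41, a(3) = 10, a(4) = 42, a(5) = 35, a(6) = 42, a(7) = 6, a(8) = 26, a(9) = 25, a(10) = 14, a(11) = 41, a(12) = 3, a(13) = 7, a(14) = 4, a(15) = 5.
Since (a(14), a(15)) = (a(0), a(1)) = (4, 5) (two consecutive terms determine the rest), the sequence is periodic with period 14.
The value 42 first appears (with n ≥ 2) at a(4).

4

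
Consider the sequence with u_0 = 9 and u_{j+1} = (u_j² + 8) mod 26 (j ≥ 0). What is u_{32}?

25

Listing terms: u_0 = 9, u_1 = 11, u_2 = 25, u_3 = 9.
The sequence repeats with period 3.
So u_{32} = u_{0 + ((32-0) mod 3)} = u_2 = 25.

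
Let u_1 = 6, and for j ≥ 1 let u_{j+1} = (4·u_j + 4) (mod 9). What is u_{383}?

4

Listing terms: u_1 = 6,  u_2 = 1,  u_3 = 8,  u_4 = 0,  u_5 = 4,  u_6 = 2,  u_7 = 3,  u_8 = 7,  u_9 = 5,  u_{10} = 6.
Since u_{10} = u_1 = 6, the sequence is periodic with period 9.
(383 - 1) mod 9 = 4, so u_{383} = u_5 = 4.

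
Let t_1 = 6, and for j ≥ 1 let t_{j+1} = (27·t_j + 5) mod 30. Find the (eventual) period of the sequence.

We have t_1 = 6, t_2 = 17, t_3 = 14, t_4 = 23, t_5 = 26, t_6 = 17.
Since t_6 = t_2 = 17, the sequence is eventually periodic: after a pre-period of length 1 it cycles with period 4.

4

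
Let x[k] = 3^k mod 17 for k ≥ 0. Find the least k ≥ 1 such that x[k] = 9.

2

We have x[0] = 1,  x[1] = 3,  x[2] = 9,  x[3] = 10,  x[4] = 13,  x[5] = 5,  x[6] = 15,  x[7] = 11,  x[8] = 16,  x[9] = 14,  x[10] = 8,  x[11] = 7,  x[12] = 4,  x[13] = 12,  x[14] = 2,  x[15] = 6,  x[16] = 1.
Since x[16] = x[0] = 1, the sequence is periodic with period 16.
The value 9 first appears (with k ≥ 1) at x[2].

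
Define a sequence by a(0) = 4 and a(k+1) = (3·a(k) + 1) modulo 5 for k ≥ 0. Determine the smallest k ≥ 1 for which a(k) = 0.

Computing terms: a(0) = 4; a(1) = 3; a(2) = 0; a(3) = 1; a(4) = 4.
Since a(4) = a(0) = 4, the sequence is periodic with period 4.
The value 0 first appears (with k ≥ 1) at a(2).

2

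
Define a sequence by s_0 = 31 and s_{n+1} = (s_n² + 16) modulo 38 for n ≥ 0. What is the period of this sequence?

3

s_0 = 31,  s_1 = 27,  s_2 = 23,  s_3 = 13,  s_4 = 33,  s_5 = 3,  s_6 = 25,  s_7 = 33.
Since s_7 = s_4 = 33, the sequence is eventually periodic: after a pre-period of length 4 it cycles with period 3.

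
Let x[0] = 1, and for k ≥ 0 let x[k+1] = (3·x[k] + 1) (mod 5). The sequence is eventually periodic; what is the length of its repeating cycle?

4

We have x[0] = 1; x[1] = 4; x[2] = 3; x[3] = 0; x[4] = 1.
The sequence repeats with period 4.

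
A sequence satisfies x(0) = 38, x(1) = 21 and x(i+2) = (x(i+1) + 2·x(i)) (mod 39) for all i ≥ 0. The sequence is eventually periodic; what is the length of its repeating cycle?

We have x(0) = 38, x(1) = 21, x(2) = 19, x(3) = 22, x(4) = 21, x(5) = 26, x(6) = 29, x(7) = 3, x(8) = 22, x(9) = 28, x(10) = 33, x(11) = 11, x(12) = 38, x(13) = 21.
Since (x(12), x(13)) = (x(0), x(1)) = (38, 21) (two consecutive terms determine the rest), the sequence is periodic with period 12.

12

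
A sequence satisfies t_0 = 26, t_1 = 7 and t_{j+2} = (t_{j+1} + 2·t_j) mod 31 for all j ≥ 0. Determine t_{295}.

27

t_0 = 26,  t_1 = 7,  t_2 = 28,  t_3 = 11,  t_4 = 5,  t_5 = 27,  t_6 = 6,  t_7 = 29,  t_8 = 10,  t_9 = 6,  t_{10} = 26,  t_{11} = 7.
The sequence repeats with period 10.
So t_{295} = t_{0 + ((295-0) mod 10)} = t_5 = 27.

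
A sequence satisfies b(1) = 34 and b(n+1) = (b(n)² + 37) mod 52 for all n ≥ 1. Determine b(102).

Listing terms: b(1) = 34,  b(2) = 49,  b(3) = 46,  b(4) = 21,  b(5) = 10,  b(6) = 33,  b(7) = 34.
The sequence repeats with period 6.
So b(102) = b(1 + ((102-1) mod 6)) = b(6) = 33.

33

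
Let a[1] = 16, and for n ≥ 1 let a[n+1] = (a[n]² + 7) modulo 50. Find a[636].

Listing terms: a[1] = 16; a[2] = 13; a[3] = 26; a[4] = 33; a[5] = 46; a[6] = 23; a[7] = 36; a[8] = 3; a[9] = 16.
Since a[9] = a[1] = 16, the sequence is periodic with period 8.
(636 - 1) mod 8 = 3, so a[636] = a[4] = 33.

33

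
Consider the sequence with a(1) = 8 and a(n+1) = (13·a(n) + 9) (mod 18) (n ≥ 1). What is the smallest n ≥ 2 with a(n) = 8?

We have a(1) = 8,  a(2) = 5,  a(3) = 2,  a(4) = 17,  a(5) = 14,  a(6) = 11,  a(7) = 8.
The sequence repeats with period 6.
The value 8 next appears (with n ≥ 2) at a(7).

7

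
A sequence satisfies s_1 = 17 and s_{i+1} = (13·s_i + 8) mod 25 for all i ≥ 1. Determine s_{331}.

15

s_1 = 17; s_2 = 4; s_3 = 10; s_4 = 13; s_5 = 2; s_6 = 9; s_7 = 0; s_8 = 8; s_9 = 12; s_{10} = 14; s_{11} = 15; s_{12} = 3; s_{13} = 22; s_{14} = 19; s_{15} = 5; s_{16} = 23; s_{17} = 7; s_{18} = 24; s_{19} = 20; s_{20} = 18; s_{21} = 17.
The sequence repeats with period 20.
So s_{331} = s_{1 + ((331-1) mod 20)} = s_{11} = 15.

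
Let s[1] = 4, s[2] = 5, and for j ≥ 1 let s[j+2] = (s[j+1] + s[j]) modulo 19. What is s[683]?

Computing terms: s[1] = 4, s[2] = 5, s[3] = 9, s[4] = 14, s[5] = 4, s[6] = 18, s[7] = 3, s[8] = 2, s[9] = 5, s[10] = 7, s[11] = 12, s[12] = 0, s[13] = 12, s[14] = 12, s[15] = 5, s[16] = 17, s[17] = 3, s[18] = 1, s[19] = 4, s[20] = 5.
The sequence repeats with period 18.
(683 - 1) mod 18 = 16, so s[683] = s[17] = 3.

3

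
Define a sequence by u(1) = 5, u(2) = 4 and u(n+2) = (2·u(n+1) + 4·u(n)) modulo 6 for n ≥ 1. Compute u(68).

0

u(1) = 5; u(2) = 4; u(3) = 4; u(4) = 0; u(5) = 4; u(6) = 2; u(7) = 2; u(8) = 0; u(9) = 2; u(10) = 4; u(11) = 4.
Since (u(10), u(11)) = (u(2), u(3)) = (4, 4) (two consecutive terms determine the rest), the sequence is eventually periodic: after a pre-period of length 1 it cycles with period 8.
For n ≥ 2, u(n) depends only on (n - 2) mod 8. (68 - 2) mod 8 = 2, so u(68) = u(4) = 0.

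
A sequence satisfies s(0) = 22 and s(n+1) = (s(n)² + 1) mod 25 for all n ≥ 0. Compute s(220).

5

s(0) = 22; s(1) = 10; s(2) = 1; s(3) = 2; s(4) = 5; s(5) = 1.
Since s(5) = s(2) = 1, the sequence is eventually periodic: after a pre-period of length 2 it cycles with period 3.
For n ≥ 2, s(n) depends only on (n - 2) mod 3. (220 - 2) mod 3 = 2, so s(220) = s(4) = 5.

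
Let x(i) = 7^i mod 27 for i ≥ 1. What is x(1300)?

25

We have x(1) = 7,  x(2) = 22,  x(3) = 19,  x(4) = 25,  x(5) = 13,  x(6) = 10,  x(7) = 16,  x(8) = 4,  x(9) = 1,  x(10) = 7.
Since x(10) = x(1) = 7, the sequence is periodic with period 9.
So x(1300) = x(1 + ((1300-1) mod 9)) = x(4) = 25.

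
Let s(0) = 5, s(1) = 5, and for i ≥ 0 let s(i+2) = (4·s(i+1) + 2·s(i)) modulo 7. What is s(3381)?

2

We have s(0) = 5,  s(1) = 5,  s(2) = 2,  s(3) = 4,  s(4) = 6,  s(5) = 4,  s(6) = 0,  s(7) = 1,  s(8) = 4,  s(9) = 4,  s(10) = 3,  s(11) = 6,  s(12) = 2,  s(13) = 6,  s(14) = 0,  s(15) = 5,  s(16) = 6,  s(17) = 6,  s(18) = 1,  s(19) = 2,  s(20) = 3,  s(21) = 2,  s(22) = 0,  s(23) = 4,  s(24) = 2,  s(25) = 2,  s(26) = 5,  s(27) = 3,  s(28) = 1,  s(29) = 3,  s(30) = 0,  s(31) = 6,  s(32) = 3,  s(33) = 3,  s(34) = 4,  s(35) = 1,  s(36) = 5,  s(37) = 1,  s(38) = 0,  s(39) = 2,  s(40) = 1,  s(41) = 1,  s(42) = 6,  s(43) = 5,  s(44) = 4,  s(45) = 5,  s(46) = 0,  s(47) = 3,  s(48) = 5,  s(49) = 5.
The sequence repeats with period 48.
So s(3381) = s(0 + ((3381-0) mod 48)) = s(21) = 2.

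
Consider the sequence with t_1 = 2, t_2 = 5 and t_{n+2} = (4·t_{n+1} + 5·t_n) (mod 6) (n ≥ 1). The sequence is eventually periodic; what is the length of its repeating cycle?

6

Computing terms: t_1 = 2,  t_2 = 5,  t_3 = 0,  t_4 = 1,  t_5 = 4,  t_6 = 3,  t_7 = 2,  t_8 = 5.
The sequence repeats with period 6.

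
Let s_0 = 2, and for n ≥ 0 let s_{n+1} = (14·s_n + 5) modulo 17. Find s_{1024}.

Listing terms: s_0 = 2; s_1 = 16; s_2 = 8; s_3 = 15; s_4 = 11; s_5 = 6; s_6 = 4; s_7 = 10; s_8 = 9; s_9 = 12; s_{10} = 3; s_{11} = 13; s_{12} = 0; s_{13} = 5; s_{14} = 7; s_{15} = 1; s_{16} = 2.
Since s_{16} = s_0 = 2, the sequence is periodic with period 16.
So s_{1024} = s_{0 + ((1024-0) mod 16)} = s_0 = 2.

2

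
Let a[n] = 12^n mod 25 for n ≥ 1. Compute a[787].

Listing terms: a[1] = 12; a[2] = 19; a[3] = 3; a[4] = 11; a[5] = 7; a[6] = 9; a[7] = 8; a[8] = 21; a[9] = 2; a[10] = 24; a[11] = 13; a[12] = 6; a[13] = 22; a[14] = 14; a[15] = 18; a[16] = 16; a[17] = 17; a[18] = 4; a[19] = 23; a[20] = 1; a[21] = 12.
Since a[21] = a[1] = 12, the sequence is periodic with period 20.
(787 - 1) mod 20 = 6, so a[787] = a[7] = 8.

8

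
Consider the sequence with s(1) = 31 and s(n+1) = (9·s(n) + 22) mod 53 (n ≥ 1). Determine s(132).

We have s(1) = 31; s(2) = 36; s(3) = 28; s(4) = 9; s(5) = 50; s(6) = 48; s(7) = 30; s(8) = 27; s(9) = 0; s(10) = 22; s(11) = 8; s(12) = 41; s(13) = 20; s(14) = 43; s(15) = 38; s(16) = 46; s(17) = 12; s(18) = 24; s(19) = 26; s(20) = 44; s(21) = 47; s(22) = 21; s(23) = 52; s(24) = 13; s(25) = 33; s(26) = 1; s(27) = 31.
Since s(27) = s(1) = 31, the sequence is periodic with period 26.
(132 - 1) mod 26 = 1, so s(132) = s(2) = 36.

36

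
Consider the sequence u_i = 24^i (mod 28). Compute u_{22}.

Listing terms: u_0 = 1,  u_1 = 24,  u_2 = 16,  u_3 = 20,  u_4 = 4,  u_5 = 12,  u_6 = 8,  u_7 = 24.
Since u_7 = u_1 = 24, the sequence is eventually periodic: after a pre-period of length 1 it cycles with period 6.
For i ≥ 1, u_i depends only on (i - 1) mod 6. (22 - 1) mod 6 = 3, so u_{22} = u_4 = 4.

4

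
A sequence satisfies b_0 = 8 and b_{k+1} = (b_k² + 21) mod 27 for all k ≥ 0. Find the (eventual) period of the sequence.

6

We have b_0 = 8; b_1 = 4; b_2 = 10; b_3 = 13; b_4 = 1; b_5 = 22; b_6 = 19; b_7 = 4.
Since b_7 = b_1 = 4, the sequence is eventually periodic: after a pre-period of length 1 it cycles with period 6.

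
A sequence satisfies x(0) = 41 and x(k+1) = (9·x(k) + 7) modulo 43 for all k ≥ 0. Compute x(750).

We have x(0) = 41; x(1) = 32; x(2) = 37; x(3) = 39; x(4) = 14; x(5) = 4; x(6) = 0; x(7) = 7; x(8) = 27; x(9) = 35; x(10) = 21; x(11) = 24; x(12) = 8; x(13) = 36; x(14) = 30; x(15) = 19; x(16) = 6; x(17) = 18; x(18) = 40; x(19) = 23; x(20) = 42; x(21) = 41.
Since x(21) = x(0) = 41, the sequence is periodic with period 21.
So x(750) = x(0 + ((750-0) mod 21)) = x(15) = 19.

19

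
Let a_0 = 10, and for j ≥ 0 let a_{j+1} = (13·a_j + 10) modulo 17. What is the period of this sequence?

Computing terms: a_0 = 10, a_1 = 4, a_2 = 11, a_3 = 0, a_4 = 10.
Since a_4 = a_0 = 10, the sequence is periodic with period 4.

4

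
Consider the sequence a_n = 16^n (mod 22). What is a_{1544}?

Listing terms: a_1 = 16, a_2 = 14, a_3 = 4, a_4 = 20, a_5 = 12, a_6 = 16.
Since a_6 = a_1 = 16, the sequence is periodic with period 5.
So a_{1544} = a_{1 + ((1544-1) mod 5)} = a_4 = 20.

20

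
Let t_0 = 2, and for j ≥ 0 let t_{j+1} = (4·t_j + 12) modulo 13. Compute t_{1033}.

7

t_0 = 2; t_1 = 7; t_2 = 1; t_3 = 3; t_4 = 11; t_5 = 4; t_6 = 2.
The sequence repeats with period 6.
So t_{1033} = t_{0 + ((1033-0) mod 6)} = t_1 = 7.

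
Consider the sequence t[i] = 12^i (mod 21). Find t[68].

Listing terms: t[1] = 12,  t[2] = 18,  t[3] = 6,  t[4] = 9,  t[5] = 3,  t[6] = 15,  t[7] = 12.
Since t[7] = t[1] = 12, the sequence is periodic with period 6.
So t[68] = t[1 + ((68-1) mod 6)] = t[2] = 18.

18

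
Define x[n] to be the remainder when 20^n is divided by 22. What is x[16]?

20

Listing terms: x[1] = 20, x[2] = 4, x[3] = 14, x[4] = 16, x[5] = 12, x[6] = 20.
Since x[6] = x[1] = 20, the sequence is periodic with period 5.
So x[16] = x[1 + ((16-1) mod 5)] = x[1] = 20.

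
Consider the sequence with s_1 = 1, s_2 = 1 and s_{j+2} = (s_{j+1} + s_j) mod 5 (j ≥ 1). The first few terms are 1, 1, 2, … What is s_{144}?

3

s_1 = 1, s_2 = 1, s_3 = 2, s_4 = 3, s_5 = 0, s_6 = 3, s_7 = 3, s_8 = 1, s_9 = 4, s_{10} = 0, s_{11} = 4, s_{12} = 4, s_{13} = 3, s_{14} = 2, s_{15} = 0, s_{16} = 2, s_{17} = 2, s_{18} = 4, s_{19} = 1, s_{20} = 0, s_{21} = 1, s_{22} = 1.
Since (s_{21}, s_{22}) = (s_1, s_2) = (1, 1) (two consecutive terms determine the rest), the sequence is periodic with period 20.
(144 - 1) mod 20 = 3, so s_{144} = s_4 = 3.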